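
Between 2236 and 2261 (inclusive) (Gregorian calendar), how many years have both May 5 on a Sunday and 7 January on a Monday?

Check each year's weekday for May 5 and 7 January:
  2236: Thu/Thu  2237: Fri/Sat  2238: Sat/Sun  2239: Sun/Mon ✓  2240: Tue/Tue  2241: Wed/Thu  2242: Thu/Fri  2243: Fri/Sat  2244: Sun/Sun  2245: Mon/Tue  2246: Tue/Wed  2247: Wed/Thu  2248: Fri/Fri  2249: Sat/Sun  2250: Sun/Mon ✓  2251: Mon/Tue  2252: Wed/Wed  2253: Thu/Fri  2254: Fri/Sat  2255: Sat/Sun  2256: Mon/Mon  2257: Tue/Wed  2258: Wed/Thu  2259: Thu/Fri  2260: Sat/Sat  2261: Sun/Mon ✓
Both conditions hold in: 2239, 2250, 2261 — 3.

3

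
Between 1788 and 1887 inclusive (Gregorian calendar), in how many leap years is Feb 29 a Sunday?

Leap years in 1788–1887: 24 of them.
Feb 29 weekday advances by 5 (mod 7) from one leap year to the next four years later (or differs when a century non-leap intervenes).
Leap-day weekdays: 1788:Fri 1792:Wed 1796:Mon 1804:Wed 1808:Mon 1812:Sat 1816:Thu 1820:Tue 1824:Sun✓ 1828:Fri 1832:Wed 1836:Mon 1840:Sat 1844:Thu 1848:Tue 1852:Sun✓ 1856:Fri 1860:Wed 1864:Mon 1868:Sat 1872:Thu 1876:Tue 1880:Sun✓ 1884:Fri
Sunday: 1824, 1852, 1880 → 3.

3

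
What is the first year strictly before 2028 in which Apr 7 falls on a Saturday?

From one year to the next, a fixed date's weekday advances by 1, or by 2 when a Feb 29 lies between the two dates.
2028: April 7 is Friday.
2027: Wednesday (−2)
2026: Tuesday (−1)
2025: Monday (−1)
2024: Sunday (−1)
2023: Friday (−2)
2022: Thursday (−1)
2021: Wednesday (−1)
2020: Tuesday (−1)
2019: Sunday (−2)
2018: Saturday (−1)
Apr 7 falls on a Saturday in 2018.

2018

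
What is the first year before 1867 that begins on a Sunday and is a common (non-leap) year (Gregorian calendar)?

Jan 1 advances by 2 weekdays after a leap year and by 1 after a common year.
1867: Jan 1 is Tuesday.
1866: Monday
1865: Sunday
1865 begins on a Sunday and is a common year.

1865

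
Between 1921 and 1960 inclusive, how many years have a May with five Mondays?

17

May has 31 days; it has five Mondays when Monday falls among the first (month-length − 28) days — i.e. when May 1 is one of Monday/Sunday/Saturday.
May 1 by year: 1921:Sun✓ 1922:Mon✓ 1923:Tue 1924:Thu 1925:Fri 1926:Sat✓ 1927:Sun✓ 1928:Tue 1929:Wed 1930:Thu 1931:Fri 1932:Sun✓ 1933:Mon✓ 1934:Tue 1935:Wed …(10 more)… 1946:Wed 1947:Thu 1948:Sat✓ 1949:Sun✓ 1950:Mon✓ 1951:Tue 1952:Thu 1953:Fri 1954:Sat✓ 1955:Sun✓ 1956:Tue 1957:Wed 1958:Thu 1959:Fri 1960:Sun✓
Years with five Mondays: 1921, 1922, 1926, 1927, 1932, 1933, 1937, 1938, 1939, 1943, 1944, 1948, 1949, 1950, 1954, 1955, 1960 → 17.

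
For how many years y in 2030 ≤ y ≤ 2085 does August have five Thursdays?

24

August has 31 days; it has five Thursdays when Thursday falls among the first (month-length − 28) days — i.e. when August 1 is one of Thursday/Wednesday/Tuesday.
August 1 by year: 2030:Thu✓ 2031:Fri 2032:Sun 2033:Mon 2034:Tue✓ 2035:Wed✓ 2036:Fri 2037:Sat 2038:Sun 2039:Mon 2040:Wed✓ 2041:Thu✓ 2042:Fri 2043:Sat 2044:Mon …(26 more)… 2071:Sat 2072:Mon 2073:Tue✓ 2074:Wed✓ 2075:Thu✓ 2076:Sat 2077:Sun 2078:Mon 2079:Tue✓ 2080:Thu✓ 2081:Fri 2082:Sat 2083:Sun 2084:Tue✓ 2085:Wed✓
Years with five Thursdays: 2030, 2034, 2035, 2040, 2041, 2045, 2046, 2047, 2051, 2052, 2056, 2057, 2058, 2062, 2063, 2068, 2069, 2073, 2074, 2075, 2079, 2080, 2084, 2085 → 24.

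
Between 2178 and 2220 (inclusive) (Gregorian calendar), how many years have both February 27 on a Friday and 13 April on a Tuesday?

Check each year's weekday for February 27 and 13 April:
  2178: Fri/Mon  2179: Sat/Tue  2180: Sun/Thu  2181: Tue/Fri  2182: Wed/Sat  2183: Thu/Sun  2184: Fri/Tue ✓  2185: Sun/Wed  2186: Mon/Thu  2187: Tue/Fri  2188: Wed/Sun  2189: Fri/Mon  2190: Sat/Tue  2191: Sun/Wed  …(15 more)…  2207: Fri/Mon  2208: Sat/Wed  2209: Mon/Thu  2210: Tue/Fri  2211: Wed/Sat  2212: Thu/Mon  2213: Sat/Tue  2214: Sun/Wed  2215: Mon/Thu  2216: Tue/Sat  2217: Thu/Sun  2218: Fri/Mon  2219: Sat/Tue  2220: Sun/Thu
Both conditions hold in: 2184 — 1.

1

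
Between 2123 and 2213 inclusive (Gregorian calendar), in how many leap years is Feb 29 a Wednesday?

Leap years in 2123–2213: 22 of them.
Feb 29 weekday advances by 5 (mod 7) from one leap year to the next four years later (or differs when a century non-leap intervenes).
Leap-day weekdays: 2124:Tue 2128:Sun 2132:Fri 2136:Wed✓ 2140:Mon 2144:Sat 2148:Thu 2152:Tue 2156:Sun 2160:Fri 2164:Wed✓ 2168:Mon 2172:Sat 2176:Thu 2180:Tue 2184:Sun 2188:Fri 2192:Wed✓ 2196:Mon 2204:Wed✓ 2208:Mon 2212:Sat
Wednesday: 2136, 2164, 2192, 2204 → 4.

4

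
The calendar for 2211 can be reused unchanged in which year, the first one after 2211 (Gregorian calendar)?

Two years share a calendar iff Jan 1 falls on the same weekday and both are leap or both are common. 2211: Jan 1 is Tuesday, common year.
2212: Jan 1 Wednesday, leap
2213: Jan 1 Friday, common
2214: Jan 1 Saturday, common
2215: Jan 1 Sunday, common
2216: Jan 1 Monday, leap
2217: Jan 1 Wednesday, common
2218: Jan 1 Thursday, common
2219: Jan 1 Friday, common
2220: Jan 1 Saturday, leap
2221: Jan 1 Monday, common
2222: Jan 1 Tuesday, common
2222 matches on both conditions.

2222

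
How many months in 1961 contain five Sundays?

5

A month of length L has five Sundays iff its first Sunday is on day ≤ L−28 (so day 1–3 in a 31-day month, 1–2 in a 30-day month, day 1 in a leap February).
Checking each month of 1961: Jan starts Sun (31d) ✓; Feb starts Wed (28d); Mar starts Wed (31d); Apr starts Sat (30d) ✓; May starts Mon (31d); Jun starts Thu (30d); Jul starts Sat (31d) ✓; Aug starts Tue (31d); Sep starts Fri (30d); Oct starts Sun (31d) ✓; Nov starts Wed (30d); Dec starts Fri (31d) ✓.
Five-Sunday months: January, April, July, October, December → 5.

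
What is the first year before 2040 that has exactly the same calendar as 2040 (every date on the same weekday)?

Two years share a calendar iff Jan 1 falls on the same weekday and both are leap or both are common. 2040: Jan 1 is Sunday, leap year.
2039: Jan 1 Saturday, common
2038: Jan 1 Friday, common
2037: Jan 1 Thursday, common
2036: Jan 1 Tuesday, leap
2035: Jan 1 Monday, common
2034: Jan 1 Sunday, common
2033: Jan 1 Saturday, common
2032: Jan 1 Thursday, leap
2031: Jan 1 Wednesday, common
2030: Jan 1 Tuesday, common
2029: Jan 1 Monday, common
2028: Jan 1 Saturday, leap
2027: Jan 1 Friday, common
2026: Jan 1 Thursday, common
2025: Jan 1 Wednesday, common
2024: Jan 1 Monday, leap
2023: Jan 1 Sunday, common
2022: Jan 1 Saturday, common
2021: Jan 1 Friday, common
2020: Jan 1 Wednesday, leap
2019: Jan 1 Tuesday, common
2018: Jan 1 Monday, common
2017: Jan 1 Sunday, common
2016: Jan 1 Friday, leap
2015: Jan 1 Thursday, common
2014: Jan 1 Wednesday, common
2013: Jan 1 Tuesday, common
2012: Jan 1 Sunday, leap
2012 matches on both conditions.

2012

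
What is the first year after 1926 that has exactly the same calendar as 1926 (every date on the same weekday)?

1937

Two years share a calendar iff Jan 1 falls on the same weekday and both are leap or both are common. 1926: Jan 1 is Friday, common year.
1927: Jan 1 Saturday, common
1928: Jan 1 Sunday, leap
1929: Jan 1 Tuesday, common
1930: Jan 1 Wednesday, common
1931: Jan 1 Thursday, common
1932: Jan 1 Friday, leap
1933: Jan 1 Sunday, common
1934: Jan 1 Monday, common
1935: Jan 1 Tuesday, common
1936: Jan 1 Wednesday, leap
1937: Jan 1 Friday, common
1937 matches on both conditions.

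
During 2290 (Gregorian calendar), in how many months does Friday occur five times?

A month of length L has five Fridays iff its first Friday is on day ≤ L−28 (so day 1–3 in a 31-day month, 1–2 in a 30-day month, day 1 in a leap February).
Checking each month of 2290: Jan starts Wed (31d) ✓; Feb starts Sat (28d); Mar starts Sat (31d); Apr starts Tue (30d); May starts Thu (31d) ✓; Jun starts Sun (30d); Jul starts Tue (31d); Aug starts Fri (31d) ✓; Sep starts Mon (30d); Oct starts Wed (31d) ✓; Nov starts Sat (30d); Dec starts Mon (31d).
Five-Friday months: January, May, August, October → 4.

4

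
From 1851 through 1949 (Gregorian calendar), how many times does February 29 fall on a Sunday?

4

Leap years in 1851–1949: 24 of them.
Feb 29 weekday advances by 5 (mod 7) from one leap year to the next four years later (or differs when a century non-leap intervenes).
Leap-day weekdays: 1852:Sun✓ 1856:Fri 1860:Wed 1864:Mon 1868:Sat 1872:Thu 1876:Tue 1880:Sun✓ 1884:Fri 1888:Wed 1892:Mon 1896:Sat 1904:Mon 1908:Sat 1912:Thu 1916:Tue 1920:Sun✓ 1924:Fri 1928:Wed 1932:Mon 1936:Sat 1940:Thu 1944:Tue 1948:Sun✓
Sunday: 1852, 1880, 1920, 1948 → 4.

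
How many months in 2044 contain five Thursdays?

4

A month of length L has five Thursdays iff its first Thursday is on day ≤ L−28 (so day 1–3 in a 31-day month, 1–2 in a 30-day month, day 1 in a leap February).
Checking each month of 2044: Jan starts Fri (31d); Feb starts Mon (29d); Mar starts Tue (31d) ✓; Apr starts Fri (30d); May starts Sun (31d); Jun starts Wed (30d) ✓; Jul starts Fri (31d); Aug starts Mon (31d); Sep starts Thu (30d) ✓; Oct starts Sat (31d); Nov starts Tue (30d); Dec starts Thu (31d) ✓.
Five-Thursday months: March, June, September, December → 4.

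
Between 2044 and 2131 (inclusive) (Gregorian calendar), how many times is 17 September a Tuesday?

Track 17 September's weekday year by year (advancing +1, or +2 across a Feb 29):
  2044: Sat  2045: Sun (+1)  2046: Mon (+1)  2047: Tue (+1) ✓  2048: Thu (+2)
  2049: Fri (+1)  2050: Sat (+1)  2051: Sun (+1)  2052: Tue (+2) ✓  2053: Wed (+1)
  2054: Thu (+1)  2055: Fri (+1)  2056: Sun (+2)  2057: Mon (+1)  … (60 more years) …
  2118: Sat (+1)  2119: Sun (+1)  2120: Tue (+2) ✓  2121: Wed (+1)  2122: Thu (+1)
  2123: Fri (+1)  2124: Sun (+2)  2125: Mon (+1)  2126: Tue (+1) ✓  2127: Wed (+1)
  2128: Fri (+2)  2129: Sat (+1)  2130: Sun (+1)  2131: Mon (+1)
Tuesday years: 2047, 2052, 2058, 2069, 2075, 2080, 2086, 2097, 2109, 2115, 2120, 2126 — 12 in total.

12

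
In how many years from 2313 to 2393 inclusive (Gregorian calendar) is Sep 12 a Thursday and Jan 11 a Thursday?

2

Check each year's weekday for Sep 12 and Jan 11:
  2313: Fri/Sat  2314: Sat/Sun  2315: Sun/Mon  2316: Tue/Tue  2317: Wed/Thu  2318: Thu/Fri  2319: Fri/Sat  2320: Sun/Sun  2321: Mon/Tue  2322: Tue/Wed  2323: Wed/Thu  2324: Fri/Fri  2325: Sat/Sun  2326: Sun/Mon  …(53 more)…  2380: Fri/Fri  2381: Sat/Sun  2382: Sun/Mon  2383: Mon/Tue  2384: Wed/Wed  2385: Thu/Fri  2386: Fri/Sat  2387: Sat/Sun  2388: Mon/Mon  2389: Tue/Wed  2390: Wed/Thu  2391: Thu/Fri  2392: Sat/Sat  2393: Sun/Mon
Both conditions hold in: 2340, 2368 — 2.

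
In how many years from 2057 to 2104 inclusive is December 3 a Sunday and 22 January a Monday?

0

Check each year's weekday for December 3 and 22 January:
  2057: Mon/Mon  2058: Tue/Tue  2059: Wed/Wed  2060: Fri/Thu  2061: Sat/Sat  2062: Sun/Sun  2063: Mon/Mon  2064: Wed/Tue  2065: Thu/Thu  2066: Fri/Fri  2067: Sat/Sat  2068: Mon/Sun  2069: Tue/Tue  2070: Wed/Wed  …(20 more)…  2091: Mon/Mon  2092: Wed/Tue  2093: Thu/Thu  2094: Fri/Fri  2095: Sat/Sat  2096: Mon/Sun  2097: Tue/Tue  2098: Wed/Wed  2099: Thu/Thu  2100: Fri/Fri  2101: Sat/Sat  2102: Sun/Sun  2103: Mon/Mon  2104: Wed/Tue
Both conditions hold in: no year — 0.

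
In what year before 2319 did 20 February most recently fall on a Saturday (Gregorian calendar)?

2315

From one year to the next, a fixed date's weekday advances by 1, or by 2 when a Feb 29 lies between the two dates.
2319: February 20 is Thursday.
2318: Wednesday (−1)
2317: Tuesday (−1)
2316: Sunday (−2)
2315: Saturday (−1)
20 February falls on a Saturday in 2315.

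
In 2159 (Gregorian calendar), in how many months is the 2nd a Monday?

Check the 2nd of each month of 2159: Jan 2: Tue, Feb 2: Fri, Mar 2: Fri, Apr 2: Mon, May 2: Wed, Jun 2: Sat, Jul 2: Mon, Aug 2: Thu, Sep 2: Sun, Oct 2: Tue, Nov 2: Fri, Dec 2: Sun.
Monday occurs in April, July — 2 months.

2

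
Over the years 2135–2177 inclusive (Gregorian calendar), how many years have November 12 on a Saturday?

7

Track November 12's weekday year by year (advancing +1, or +2 across a Feb 29):
  2135: Sat ✓  2136: Mon (+2)  2137: Tue (+1)  2138: Wed (+1)  2139: Thu (+1)
  2140: Sat (+2) ✓  2141: Sun (+1)  2142: Mon (+1)  2143: Tue (+1)  2144: Thu (+2)
  2145: Fri (+1)  2146: Sat (+1) ✓  2147: Sun (+1)  2148: Tue (+2)  … (15 more years) …
  2164: Mon (+2)  2165: Tue (+1)  2166: Wed (+1)  2167: Thu (+1)  2168: Sat (+2) ✓
  2169: Sun (+1)  2170: Mon (+1)  2171: Tue (+1)  2172: Thu (+2)  2173: Fri (+1)
  2174: Sat (+1) ✓  2175: Sun (+1)  2176: Tue (+2)  2177: Wed (+1)
Saturday years: 2135, 2140, 2146, 2157, 2163, 2168, 2174 — 7 in total.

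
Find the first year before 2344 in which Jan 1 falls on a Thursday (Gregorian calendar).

Jan 1 advances by 2 weekdays after a leap year and by 1 after a common year.
2344: Jan 1 is Saturday (leap).
2343: Friday
2342: Thursday
2342 begins on a Thursday

2342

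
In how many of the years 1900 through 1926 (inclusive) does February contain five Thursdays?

February has 28 days (29 in leap years); it has five Thursdays when Thursday falls among the first (month-length − 28) days — i.e. when February 1 is Thursday in a leap year (never in a common year).
February 1 by year: 1900:Thu 1901:Fri 1902:Sat 1903:Sun 1904:Mon 1905:Wed 1906:Thu 1907:Fri 1908:Sat 1909:Mon 1910:Tue 1911:Wed 1912:Thu✓ 1913:Sat 1914:Sun 1915:Mon 1916:Tue 1917:Thu 1918:Fri 1919:Sat 1920:Sun 1921:Tue 1922:Wed 1923:Thu 1924:Fri 1925:Sun 1926:Mon
Years with five Thursdays: 1912 → 1.

1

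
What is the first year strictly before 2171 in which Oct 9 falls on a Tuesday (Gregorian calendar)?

2170

From one year to the next, a fixed date's weekday advances by 1, or by 2 when a Feb 29 lies between the two dates.
2171: October 9 is Wednesday.
2170: Tuesday (−1)
Oct 9 falls on a Tuesday in 2170.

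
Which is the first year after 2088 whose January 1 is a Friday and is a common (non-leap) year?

2094

Jan 1 advances by 2 weekdays after a leap year and by 1 after a common year.
2088: Jan 1 is Thursday (leap).
2089: Saturday
2090: Sunday
2091: Monday
2092: Tuesday (leap)
2093: Thursday
2094: Friday
2094 begins on a Friday and is a common year.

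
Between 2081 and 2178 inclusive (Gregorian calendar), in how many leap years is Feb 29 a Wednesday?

Leap years in 2081–2178: 23 of them.
Feb 29 weekday advances by 5 (mod 7) from one leap year to the next four years later (or differs when a century non-leap intervenes).
Leap-day weekdays: 2084:Tue 2088:Sun 2092:Fri 2096:Wed✓ 2104:Fri 2108:Wed✓ 2112:Mon 2116:Sat 2120:Thu 2124:Tue 2128:Sun 2132:Fri 2136:Wed✓ 2140:Mon 2144:Sat 2148:Thu 2152:Tue 2156:Sun 2160:Fri 2164:Wed✓ 2168:Mon 2172:Sat 2176:Thu
Wednesday: 2096, 2108, 2136, 2164 → 4.

4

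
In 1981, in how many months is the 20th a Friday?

Check the 20th of each month of 1981: Jan 20: Tue, Feb 20: Fri, Mar 20: Fri, Apr 20: Mon, May 20: Wed, Jun 20: Sat, Jul 20: Mon, Aug 20: Thu, Sep 20: Sun, Oct 20: Tue, Nov 20: Fri, Dec 20: Sun.
Friday occurs in February, March, November — 3 months.

3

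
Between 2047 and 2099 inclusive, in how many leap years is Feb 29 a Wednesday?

2

Leap years in 2047–2099: 13 of them.
Feb 29 weekday advances by 5 (mod 7) from one leap year to the next four years later (or differs when a century non-leap intervenes).
Leap-day weekdays: 2048:Sat 2052:Thu 2056:Tue 2060:Sun 2064:Fri 2068:Wed✓ 2072:Mon 2076:Sat 2080:Thu 2084:Tue 2088:Sun 2092:Fri 2096:Wed✓
Wednesday: 2068, 2096 → 2.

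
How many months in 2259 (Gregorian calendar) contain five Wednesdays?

A month of length L has five Wednesdays iff its first Wednesday is on day ≤ L−28 (so day 1–3 in a 31-day month, 1–2 in a 30-day month, day 1 in a leap February).
Checking each month of 2259: Jan starts Sat (31d); Feb starts Tue (28d); Mar starts Tue (31d) ✓; Apr starts Fri (30d); May starts Sun (31d); Jun starts Wed (30d) ✓; Jul starts Fri (31d); Aug starts Mon (31d) ✓; Sep starts Thu (30d); Oct starts Sat (31d); Nov starts Tue (30d) ✓; Dec starts Thu (31d).
Five-Wednesday months: March, June, August, November → 4.

4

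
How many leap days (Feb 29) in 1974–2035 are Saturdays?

Leap years in 1974–2035: 15 of them.
Feb 29 weekday advances by 5 (mod 7) from one leap year to the next four years later (or differs when a century non-leap intervenes).
Leap-day weekdays: 1976:Sun 1980:Fri 1984:Wed 1988:Mon 1992:Sat✓ 1996:Thu 2000:Tue 2004:Sun 2008:Fri 2012:Wed 2016:Mon 2020:Sat✓ 2024:Thu 2028:Tue 2032:Sun
Saturday: 1992, 2020 → 2.

2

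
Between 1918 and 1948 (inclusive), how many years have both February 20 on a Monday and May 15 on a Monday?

Check each year's weekday for February 20 and May 15:
  1918: Wed/Wed  1919: Thu/Thu  1920: Fri/Sat  1921: Sun/Sun  1922: Mon/Mon ✓  1923: Tue/Tue  1924: Wed/Thu  1925: Fri/Fri  1926: Sat/Sat  1927: Sun/Sun  1928: Mon/Tue  1929: Wed/Wed  1930: Thu/Thu  1931: Fri/Fri  …(3 more)…  1935: Wed/Wed  1936: Thu/Fri  1937: Sat/Sat  1938: Sun/Sun  1939: Mon/Mon ✓  1940: Tue/Wed  1941: Thu/Thu  1942: Fri/Fri  1943: Sat/Sat  1944: Sun/Mon  1945: Tue/Tue  1946: Wed/Wed  1947: Thu/Thu  1948: Fri/Sat
Both conditions hold in: 1922, 1933, 1939 — 3.

3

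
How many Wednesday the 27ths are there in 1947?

1

Check the 27th of each month of 1947: Jan 27: Mon, Feb 27: Thu, Mar 27: Thu, Apr 27: Sun, May 27: Tue, Jun 27: Fri, Jul 27: Sun, Aug 27: Wed, Sep 27: Sat, Oct 27: Mon, Nov 27: Thu, Dec 27: Sat.
Wednesday occurs in August — 1 month.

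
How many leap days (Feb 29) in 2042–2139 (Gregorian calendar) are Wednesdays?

4

Leap years in 2042–2139: 23 of them.
Feb 29 weekday advances by 5 (mod 7) from one leap year to the next four years later (or differs when a century non-leap intervenes).
Leap-day weekdays: 2044:Mon 2048:Sat 2052:Thu 2056:Tue 2060:Sun 2064:Fri 2068:Wed✓ 2072:Mon 2076:Sat 2080:Thu 2084:Tue 2088:Sun 2092:Fri 2096:Wed✓ 2104:Fri 2108:Wed✓ 2112:Mon 2116:Sat 2120:Thu 2124:Tue 2128:Sun 2132:Fri 2136:Wed✓
Wednesday: 2068, 2096, 2108, 2136 → 4.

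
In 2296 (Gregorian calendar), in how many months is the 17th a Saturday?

1

Check the 17th of each month of 2296: Jan 17: Fri, Feb 17: Mon, Mar 17: Tue, Apr 17: Fri, May 17: Sun, Jun 17: Wed, Jul 17: Fri, Aug 17: Mon, Sep 17: Thu, Oct 17: Sat, Nov 17: Tue, Dec 17: Thu.
Saturday occurs in October — 1 month.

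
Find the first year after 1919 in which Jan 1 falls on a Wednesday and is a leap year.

1936

Jan 1 advances by 2 weekdays after a leap year and by 1 after a common year.
1919: Jan 1 is Wednesday.
1920: Thursday (leap)
1921: Saturday
1922: Sunday
1923: Monday
1924: Tuesday (leap)
1925: Thursday
1926: Friday
1927: Saturday
1928: Sunday (leap)
1929: Tuesday
1930: Wednesday
1931: Thursday
1932: Friday (leap)
1933: Sunday
1934: Monday
1935: Tuesday
1936: Wednesday (leap)
1936 begins on a Wednesday and is a leap year.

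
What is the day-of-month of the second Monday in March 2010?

8

March 1, 2010 is a Monday, so the first Monday is the 1st.
The second Monday is 1 + 7 = 8.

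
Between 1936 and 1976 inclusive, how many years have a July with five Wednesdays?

July has 31 days; it has five Wednesdays when Wednesday falls among the first (month-length − 28) days — i.e. when July 1 is one of Wednesday/Tuesday/Monday.
July 1 by year: 1936:Wed✓ 1937:Thu 1938:Fri 1939:Sat 1940:Mon✓ 1941:Tue✓ 1942:Wed✓ 1943:Thu 1944:Sat 1945:Sun 1946:Mon✓ 1947:Tue✓ 1948:Thu 1949:Fri 1950:Sat …(11 more)… 1962:Sun 1963:Mon✓ 1964:Wed✓ 1965:Thu 1966:Fri 1967:Sat 1968:Mon✓ 1969:Tue✓ 1970:Wed✓ 1971:Thu 1972:Sat 1973:Sun 1974:Mon✓ 1975:Tue✓ 1976:Thu
Years with five Wednesdays: 1936, 1940, 1941, 1942, 1946, 1947, 1952, 1953, 1957, 1958, 1959, 1963, 1964, 1968, 1969, 1970, 1974, 1975 → 18.

18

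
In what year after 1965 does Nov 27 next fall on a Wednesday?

1968

From one year to the next, a fixed date's weekday advances by 1, or by 2 when a Feb 29 lies between the two dates.
1965: November 27 is Saturday.
1966: Sunday (+1)
1967: Monday (+1)
1968: Wednesday (+2)
Nov 27 falls on a Wednesday in 1968.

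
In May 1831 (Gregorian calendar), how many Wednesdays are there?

May 1831 has 31 days and begins on Sunday.
The first Wednesday is May 4.
Wednesdays fall on 4, 11, 18, 25 — that's 4.

4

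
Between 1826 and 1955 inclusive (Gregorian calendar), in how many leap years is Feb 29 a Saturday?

5

Leap years in 1826–1955: 31 of them.
Feb 29 weekday advances by 5 (mod 7) from one leap year to the next four years later (or differs when a century non-leap intervenes).
Leap-day weekdays: 1828:Fri 1832:Wed 1836:Mon 1840:Sat✓ 1844:Thu 1848:Tue 1852:Sun 1856:Fri 1860:Wed 1864:Mon 1868:Sat✓ 1872:Thu 1876:Tue …(5 more)… 1904:Mon 1908:Sat✓ 1912:Thu 1916:Tue 1920:Sun 1924:Fri 1928:Wed 1932:Mon 1936:Sat✓ 1940:Thu 1944:Tue 1948:Sun 1952:Fri
Saturday: 1840, 1868, 1896, 1908, 1936 → 5.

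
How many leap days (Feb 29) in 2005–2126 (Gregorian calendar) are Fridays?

Leap years in 2005–2126: 29 of them.
Feb 29 weekday advances by 5 (mod 7) from one leap year to the next four years later (or differs when a century non-leap intervenes).
Leap-day weekdays: 2008:Fri✓ 2012:Wed 2016:Mon 2020:Sat 2024:Thu 2028:Tue 2032:Sun 2036:Fri✓ 2040:Wed 2044:Mon 2048:Sat 2052:Thu 2056:Tue …(3 more)… 2072:Mon 2076:Sat 2080:Thu 2084:Tue 2088:Sun 2092:Fri✓ 2096:Wed 2104:Fri✓ 2108:Wed 2112:Mon 2116:Sat 2120:Thu 2124:Tue
Friday: 2008, 2036, 2064, 2092, 2104 → 5.

5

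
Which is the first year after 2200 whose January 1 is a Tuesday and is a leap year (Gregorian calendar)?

2228

Jan 1 advances by 2 weekdays after a leap year and by 1 after a common year.
2200: Jan 1 is Wednesday.
2201: Thursday
2202: Friday
2203: Saturday
2204: Sunday (leap)
2205: Tuesday
2206: Wednesday
2207: Thursday
2208: Friday (leap)
2209: Sunday
2210: Monday
2211: Tuesday
2212: Wednesday (leap)
2213: Friday
2214: Saturday
2215: Sunday
2216: Monday (leap)
2217: Wednesday
2218: Thursday
2219: Friday
2220: Saturday (leap)
2221: Monday
2222: Tuesday
2223: Wednesday
2224: Thursday (leap)
2225: Saturday
2226: Sunday
2227: Monday
2228: Tuesday (leap)
2228 begins on a Tuesday and is a leap year.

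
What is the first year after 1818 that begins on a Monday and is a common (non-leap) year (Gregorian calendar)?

Jan 1 advances by 2 weekdays after a leap year and by 1 after a common year.
1818: Jan 1 is Thursday.
1819: Friday
1820: Saturday (leap)
1821: Monday
1821 begins on a Monday and is a common year.

1821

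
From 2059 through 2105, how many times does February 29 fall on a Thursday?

1

Leap years in 2059–2105: 11 of them.
Feb 29 weekday advances by 5 (mod 7) from one leap year to the next four years later (or differs when a century non-leap intervenes).
Leap-day weekdays: 2060:Sun 2064:Fri 2068:Wed 2072:Mon 2076:Sat 2080:Thu✓ 2084:Tue 2088:Sun 2092:Fri 2096:Wed 2104:Fri
Thursday: 2080 → 1.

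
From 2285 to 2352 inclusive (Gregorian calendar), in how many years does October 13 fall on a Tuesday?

Track October 13's weekday year by year (advancing +1, or +2 across a Feb 29):
  2285: Tue ✓  2286: Wed (+1)  2287: Thu (+1)  2288: Sat (+2)  2289: Sun (+1)
  2290: Mon (+1)  2291: Tue (+1) ✓  2292: Thu (+2)  2293: Fri (+1)  2294: Sat (+1)
  2295: Sun (+1)  2296: Tue (+2) ✓  2297: Wed (+1)  2298: Thu (+1)  … (40 more years) …
  2339: Fri (+1)  2340: Sun (+2)  2341: Mon (+1)  2342: Tue (+1) ✓  2343: Wed (+1)
  2344: Fri (+2)  2345: Sat (+1)  2346: Sun (+1)  2347: Mon (+1)  2348: Wed (+2)
  2349: Thu (+1)  2350: Fri (+1)  2351: Sat (+1)  2352: Mon (+2)
Tuesday years: 2285, 2291, 2296, 2303, 2308, 2314, 2325, 2331, 2336, 2342 — 10 in total.

10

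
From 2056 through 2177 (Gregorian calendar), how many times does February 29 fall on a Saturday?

4

Leap years in 2056–2177: 30 of them.
Feb 29 weekday advances by 5 (mod 7) from one leap year to the next four years later (or differs when a century non-leap intervenes).
Leap-day weekdays: 2056:Tue 2060:Sun 2064:Fri 2068:Wed 2072:Mon 2076:Sat✓ 2080:Thu 2084:Tue 2088:Sun 2092:Fri 2096:Wed 2104:Fri 2108:Wed …(4 more)… 2128:Sun 2132:Fri 2136:Wed 2140:Mon 2144:Sat✓ 2148:Thu 2152:Tue 2156:Sun 2160:Fri 2164:Wed 2168:Mon 2172:Sat✓ 2176:Thu
Saturday: 2076, 2116, 2144, 2172 → 4.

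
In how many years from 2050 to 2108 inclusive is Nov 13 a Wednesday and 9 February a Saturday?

5

Check each year's weekday for Nov 13 and 9 February:
  2050: Sun/Wed  2051: Mon/Thu  2052: Wed/Fri  2053: Thu/Sun  2054: Fri/Mon  2055: Sat/Tue  2056: Mon/Wed  2057: Tue/Fri  2058: Wed/Sat ✓  2059: Thu/Sun  2060: Sat/Mon  2061: Sun/Wed  2062: Mon/Thu  2063: Tue/Fri  …(31 more)…  2095: Sun/Wed  2096: Tue/Thu  2097: Wed/Sat ✓  2098: Thu/Sun  2099: Fri/Mon  2100: Sat/Tue  2101: Sun/Wed  2102: Mon/Thu  2103: Tue/Fri  2104: Thu/Sat  2105: Fri/Mon  2106: Sat/Tue  2107: Sun/Wed  2108: Tue/Thu
Both conditions hold in: 2058, 2069, 2075, 2086, 2097 — 5.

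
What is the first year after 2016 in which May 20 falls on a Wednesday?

From one year to the next, a fixed date's weekday advances by 1, or by 2 when a Feb 29 lies between the two dates.
2016: May 20 is Friday.
2017: Saturday (+1)
2018: Sunday (+1)
2019: Monday (+1)
2020: Wednesday (+2)
May 20 falls on a Wednesday in 2020.

2020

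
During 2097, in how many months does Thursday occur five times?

A month of length L has five Thursdays iff its first Thursday is on day ≤ L−28 (so day 1–3 in a 31-day month, 1–2 in a 30-day month, day 1 in a leap February).
Checking each month of 2097: Jan starts Tue (31d) ✓; Feb starts Fri (28d); Mar starts Fri (31d); Apr starts Mon (30d); May starts Wed (31d) ✓; Jun starts Sat (30d); Jul starts Mon (31d); Aug starts Thu (31d) ✓; Sep starts Sun (30d); Oct starts Tue (31d) ✓; Nov starts Fri (30d); Dec starts Sun (31d).
Five-Thursday months: January, May, August, October → 4.

4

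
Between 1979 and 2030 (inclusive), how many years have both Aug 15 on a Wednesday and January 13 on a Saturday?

Check each year's weekday for Aug 15 and January 13:
  1979: Wed/Sat ✓  1980: Fri/Sun  1981: Sat/Tue  1982: Sun/Wed  1983: Mon/Thu  1984: Wed/Fri  1985: Thu/Sun  1986: Fri/Mon  1987: Sat/Tue  1988: Mon/Wed  1989: Tue/Fri  1990: Wed/Sat ✓  1991: Thu/Sun  1992: Sat/Mon  …(24 more)…  2017: Tue/Fri  2018: Wed/Sat ✓  2019: Thu/Sun  2020: Sat/Mon  2021: Sun/Wed  2022: Mon/Thu  2023: Tue/Fri  2024: Thu/Sat  2025: Fri/Mon  2026: Sat/Tue  2027: Sun/Wed  2028: Tue/Thu  2029: Wed/Sat ✓  2030: Thu/Sun
Both conditions hold in: 1979, 1990, 2001, 2007, 2018, 2029 — 6.

6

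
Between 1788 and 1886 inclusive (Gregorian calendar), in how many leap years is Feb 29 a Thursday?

Leap years in 1788–1886: 24 of them.
Feb 29 weekday advances by 5 (mod 7) from one leap year to the next four years later (or differs when a century non-leap intervenes).
Leap-day weekdays: 1788:Fri 1792:Wed 1796:Mon 1804:Wed 1808:Mon 1812:Sat 1816:Thu✓ 1820:Tue 1824:Sun 1828:Fri 1832:Wed 1836:Mon 1840:Sat 1844:Thu✓ 1848:Tue 1852:Sun 1856:Fri 1860:Wed 1864:Mon 1868:Sat 1872:Thu✓ 1876:Tue 1880:Sun 1884:Fri
Thursday: 1816, 1844, 1872 → 3.

3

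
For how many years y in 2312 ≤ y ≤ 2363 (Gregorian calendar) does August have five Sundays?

22

August has 31 days; it has five Sundays when Sunday falls among the first (month-length − 28) days — i.e. when August 1 is one of Sunday/Saturday/Friday.
August 1 by year: 2312:Thu 2313:Fri✓ 2314:Sat✓ 2315:Sun✓ 2316:Tue 2317:Wed 2318:Thu 2319:Fri✓ 2320:Sun✓ 2321:Mon 2322:Tue 2323:Wed 2324:Fri✓ 2325:Sat✓ 2326:Sun✓ …(22 more)… 2349:Mon 2350:Tue 2351:Wed 2352:Fri✓ 2353:Sat✓ 2354:Sun✓ 2355:Mon 2356:Wed 2357:Thu 2358:Fri✓ 2359:Sat✓ 2360:Mon 2361:Tue 2362:Wed 2363:Thu
Years with five Sundays: 2313, 2314, 2315, 2319, 2320, 2324, 2325, 2326, 2330, 2331, 2336, 2337, 2341, 2342, 2343, 2347, 2348, 2352, 2353, 2354, 2358, 2359 → 22.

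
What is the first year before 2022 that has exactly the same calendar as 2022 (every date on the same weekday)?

2011

Two years share a calendar iff Jan 1 falls on the same weekday and both are leap or both are common. 2022: Jan 1 is Saturday, common year.
2021: Jan 1 Friday, common
2020: Jan 1 Wednesday, leap
2019: Jan 1 Tuesday, common
2018: Jan 1 Monday, common
2017: Jan 1 Sunday, common
2016: Jan 1 Friday, leap
2015: Jan 1 Thursday, common
2014: Jan 1 Wednesday, common
2013: Jan 1 Tuesday, common
2012: Jan 1 Sunday, leap
2011: Jan 1 Saturday, common
2011 matches on both conditions.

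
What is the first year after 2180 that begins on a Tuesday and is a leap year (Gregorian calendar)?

Jan 1 advances by 2 weekdays after a leap year and by 1 after a common year.
2180: Jan 1 is Saturday (leap).
2181: Monday
2182: Tuesday
2183: Wednesday
2184: Thursday (leap)
2185: Saturday
2186: Sunday
2187: Monday
2188: Tuesday (leap)
2188 begins on a Tuesday and is a leap year.

2188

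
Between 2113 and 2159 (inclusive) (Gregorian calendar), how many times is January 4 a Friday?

Track January 4's weekday year by year (advancing +1, or +2 across a Feb 29):
  2113: Wed  2114: Thu (+1)  2115: Fri (+1) ✓  2116: Sat (+1)  2117: Mon (+2)
  2118: Tue (+1)  2119: Wed (+1)  2120: Thu (+1)  2121: Sat (+2)  2122: Sun (+1)
  2123: Mon (+1)  2124: Tue (+1)  2125: Thu (+2)  2126: Fri (+1) ✓  … (19 more years) …
  2146: Tue (+1)  2147: Wed (+1)  2148: Thu (+1)  2149: Sat (+2)  2150: Sun (+1)
  2151: Mon (+1)  2152: Tue (+1)  2153: Thu (+2)  2154: Fri (+1) ✓  2155: Sat (+1)
  2156: Sun (+1)  2157: Tue (+2)  2158: Wed (+1)  2159: Thu (+1)
Friday years: 2115, 2126, 2132, 2137, 2143, 2154 — 6 in total.

6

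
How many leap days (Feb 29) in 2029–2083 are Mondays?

Leap years in 2029–2083: 13 of them.
Feb 29 weekday advances by 5 (mod 7) from one leap year to the next four years later (or differs when a century non-leap intervenes).
Leap-day weekdays: 2032:Sun 2036:Fri 2040:Wed 2044:Mon✓ 2048:Sat 2052:Thu 2056:Tue 2060:Sun 2064:Fri 2068:Wed 2072:Mon✓ 2076:Sat 2080:Thu
Monday: 2044, 2072 → 2.

2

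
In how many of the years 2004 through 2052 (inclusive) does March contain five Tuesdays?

22

March has 31 days; it has five Tuesdays when Tuesday falls among the first (month-length − 28) days — i.e. when March 1 is one of Tuesday/Monday/Sunday.
March 1 by year: 2004:Mon✓ 2005:Tue✓ 2006:Wed 2007:Thu 2008:Sat 2009:Sun✓ 2010:Mon✓ 2011:Tue✓ 2012:Thu 2013:Fri 2014:Sat 2015:Sun✓ 2016:Tue✓ 2017:Wed 2018:Thu …(19 more)… 2038:Mon✓ 2039:Tue✓ 2040:Thu 2041:Fri 2042:Sat 2043:Sun✓ 2044:Tue✓ 2045:Wed 2046:Thu 2047:Fri 2048:Sun✓ 2049:Mon✓ 2050:Tue✓ 2051:Wed 2052:Fri
Years with five Tuesdays: 2004, 2005, 2009, 2010, 2011, 2015, 2016, 2020, 2021, 2022, 2026, 2027, 2032, 2033, 2037, 2038, 2039, 2043, 2044, 2048, 2049, 2050 → 22.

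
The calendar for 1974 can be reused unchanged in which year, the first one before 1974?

1963

Two years share a calendar iff Jan 1 falls on the same weekday and both are leap or both are common. 1974: Jan 1 is Tuesday, common year.
1973: Jan 1 Monday, common
1972: Jan 1 Saturday, leap
1971: Jan 1 Friday, common
1970: Jan 1 Thursday, common
1969: Jan 1 Wednesday, common
1968: Jan 1 Monday, leap
1967: Jan 1 Sunday, common
1966: Jan 1 Saturday, common
1965: Jan 1 Friday, common
1964: Jan 1 Wednesday, leap
1963: Jan 1 Tuesday, common
1963 matches on both conditions.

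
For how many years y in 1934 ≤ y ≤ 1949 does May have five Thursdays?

7

May has 31 days; it has five Thursdays when Thursday falls among the first (month-length − 28) days — i.e. when May 1 is one of Thursday/Wednesday/Tuesday.
May 1 by year: 1934:Tue✓ 1935:Wed✓ 1936:Fri 1937:Sat 1938:Sun 1939:Mon 1940:Wed✓ 1941:Thu✓ 1942:Fri 1943:Sat 1944:Mon 1945:Tue✓ 1946:Wed✓ 1947:Thu✓ 1948:Sat 1949:Sun
Years with five Thursdays: 1934, 1935, 1940, 1941, 1945, 1946, 1947 → 7.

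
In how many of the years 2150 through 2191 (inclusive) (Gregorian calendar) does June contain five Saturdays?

June has 30 days; it has five Saturdays when Saturday falls among the first (month-length − 28) days — i.e. when June 1 is one of Saturday/Friday.
June 1 by year: 2150:Mon 2151:Tue 2152:Thu 2153:Fri✓ 2154:Sat✓ 2155:Sun 2156:Tue 2157:Wed 2158:Thu 2159:Fri✓ 2160:Sun 2161:Mon 2162:Tue 2163:Wed 2164:Fri✓ …(12 more)… 2177:Sun 2178:Mon 2179:Tue 2180:Thu 2181:Fri✓ 2182:Sat✓ 2183:Sun 2184:Tue 2185:Wed 2186:Thu 2187:Fri✓ 2188:Sun 2189:Mon 2190:Tue 2191:Wed
Years with five Saturdays: 2153, 2154, 2159, 2164, 2165, 2170, 2171, 2176, 2181, 2182, 2187 → 11.

11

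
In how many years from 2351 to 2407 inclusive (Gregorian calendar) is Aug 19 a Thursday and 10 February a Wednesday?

6

Check each year's weekday for Aug 19 and 10 February:
  2351: Sun/Sat  2352: Tue/Sun  2353: Wed/Tue  2354: Thu/Wed ✓  2355: Fri/Thu  2356: Sun/Fri  2357: Mon/Sun  2358: Tue/Mon  2359: Wed/Tue  2360: Fri/Wed  2361: Sat/Fri  2362: Sun/Sat  2363: Mon/Sun  2364: Wed/Mon  …(29 more)…  2394: Fri/Thu  2395: Sat/Fri  2396: Mon/Sat  2397: Tue/Mon  2398: Wed/Tue  2399: Thu/Wed ✓  2400: Sat/Thu  2401: Sun/Sat  2402: Mon/Sun  2403: Tue/Mon  2404: Thu/Tue  2405: Fri/Thu  2406: Sat/Fri  2407: Sun/Sat
Both conditions hold in: 2354, 2365, 2371, 2382, 2393, 2399 — 6.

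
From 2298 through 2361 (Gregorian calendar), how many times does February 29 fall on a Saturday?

Leap years in 2298–2361: 15 of them.
Feb 29 weekday advances by 5 (mod 7) from one leap year to the next four years later (or differs when a century non-leap intervenes).
Leap-day weekdays: 2304:Mon 2308:Sat✓ 2312:Thu 2316:Tue 2320:Sun 2324:Fri 2328:Wed 2332:Mon 2336:Sat✓ 2340:Thu 2344:Tue 2348:Sun 2352:Fri 2356:Wed 2360:Mon
Saturday: 2308, 2336 → 2.

2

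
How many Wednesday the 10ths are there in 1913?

2

Check the 10th of each month of 1913: Jan 10: Fri, Feb 10: Mon, Mar 10: Mon, Apr 10: Thu, May 10: Sat, Jun 10: Tue, Jul 10: Thu, Aug 10: Sun, Sep 10: Wed, Oct 10: Fri, Nov 10: Mon, Dec 10: Wed.
Wednesday occurs in September, December — 2 months.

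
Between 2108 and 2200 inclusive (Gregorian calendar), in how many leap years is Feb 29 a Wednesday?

Leap years in 2108–2200: 23 of them.
Feb 29 weekday advances by 5 (mod 7) from one leap year to the next four years later (or differs when a century non-leap intervenes).
Leap-day weekdays: 2108:Wed✓ 2112:Mon 2116:Sat 2120:Thu 2124:Tue 2128:Sun 2132:Fri 2136:Wed✓ 2140:Mon 2144:Sat 2148:Thu 2152:Tue 2156:Sun 2160:Fri 2164:Wed✓ 2168:Mon 2172:Sat 2176:Thu 2180:Tue 2184:Sun 2188:Fri 2192:Wed✓ 2196:Mon
Wednesday: 2108, 2136, 2164, 2192 → 4.

4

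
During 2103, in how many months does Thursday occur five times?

A month of length L has five Thursdays iff its first Thursday is on day ≤ L−28 (so day 1–3 in a 31-day month, 1–2 in a 30-day month, day 1 in a leap February).
Checking each month of 2103: Jan starts Mon (31d); Feb starts Thu (28d); Mar starts Thu (31d) ✓; Apr starts Sun (30d); May starts Tue (31d) ✓; Jun starts Fri (30d); Jul starts Sun (31d); Aug starts Wed (31d) ✓; Sep starts Sat (30d); Oct starts Mon (31d); Nov starts Thu (30d) ✓; Dec starts Sat (31d).
Five-Thursday months: March, May, August, November → 4.

4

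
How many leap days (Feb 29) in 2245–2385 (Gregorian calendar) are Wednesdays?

5

Leap years in 2245–2385: 34 of them.
Feb 29 weekday advances by 5 (mod 7) from one leap year to the next four years later (or differs when a century non-leap intervenes).
Leap-day weekdays: 2248:Tue 2252:Sun 2256:Fri 2260:Wed✓ 2264:Mon 2268:Sat 2272:Thu 2276:Tue 2280:Sun 2284:Fri 2288:Wed✓ 2292:Mon 2296:Sat …(8 more)… 2336:Sat 2340:Thu 2344:Tue 2348:Sun 2352:Fri 2356:Wed✓ 2360:Mon 2364:Sat 2368:Thu 2372:Tue 2376:Sun 2380:Fri 2384:Wed✓
Wednesday: 2260, 2288, 2328, 2356, 2384 → 5.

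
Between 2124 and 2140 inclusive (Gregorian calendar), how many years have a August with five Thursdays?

7

August has 31 days; it has five Thursdays when Thursday falls among the first (month-length − 28) days — i.e. when August 1 is one of Thursday/Wednesday/Tuesday.
August 1 by year: 2124:Tue✓ 2125:Wed✓ 2126:Thu✓ 2127:Fri 2128:Sun 2129:Mon 2130:Tue✓ 2131:Wed✓ 2132:Fri 2133:Sat 2134:Sun 2135:Mon 2136:Wed✓ 2137:Thu✓ 2138:Fri 2139:Sat 2140:Mon
Years with five Thursdays: 2124, 2125, 2126, 2130, 2131, 2136, 2137 → 7.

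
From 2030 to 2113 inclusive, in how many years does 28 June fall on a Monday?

12

Track 28 June's weekday year by year (advancing +1, or +2 across a Feb 29):
  2030: Fri  2031: Sat (+1)  2032: Mon (+2) ✓  2033: Tue (+1)  2034: Wed (+1)
  2035: Thu (+1)  2036: Sat (+2)  2037: Sun (+1)  2038: Mon (+1) ✓  2039: Tue (+1)
  2040: Thu (+2)  2041: Fri (+1)  2042: Sat (+1)  2043: Sun (+1)  … (56 more years) …
  2100: Mon (+1) ✓  2101: Tue (+1)  2102: Wed (+1)  2103: Thu (+1)  2104: Sat (+2)
  2105: Sun (+1)  2106: Mon (+1) ✓  2107: Tue (+1)  2108: Thu (+2)  2109: Fri (+1)
  2110: Sat (+1)  2111: Sun (+1)  2112: Tue (+2)  2113: Wed (+1)
Monday years: 2032, 2038, 2049, 2055, 2060, 2066, 2077, 2083, 2088, 2094, 2100, 2106 — 12 in total.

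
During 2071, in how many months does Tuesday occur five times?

A month of length L has five Tuesdays iff its first Tuesday is on day ≤ L−28 (so day 1–3 in a 31-day month, 1–2 in a 30-day month, day 1 in a leap February).
Checking each month of 2071: Jan starts Thu (31d); Feb starts Sun (28d); Mar starts Sun (31d) ✓; Apr starts Wed (30d); May starts Fri (31d); Jun starts Mon (30d) ✓; Jul starts Wed (31d); Aug starts Sat (31d); Sep starts Tue (30d) ✓; Oct starts Thu (31d); Nov starts Sun (30d); Dec starts Tue (31d) ✓.
Five-Tuesday months: March, June, September, December → 4.

4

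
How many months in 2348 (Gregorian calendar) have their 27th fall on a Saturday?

2

Check the 27th of each month of 2348: Jan 27: Tue, Feb 27: Fri, Mar 27: Sat, Apr 27: Tue, May 27: Thu, Jun 27: Sun, Jul 27: Tue, Aug 27: Fri, Sep 27: Mon, Oct 27: Wed, Nov 27: Sat, Dec 27: Mon.
Saturday occurs in March, November — 2 months.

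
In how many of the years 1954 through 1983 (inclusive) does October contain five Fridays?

October has 31 days; it has five Fridays when Friday falls among the first (month-length − 28) days — i.e. when October 1 is one of Friday/Thursday/Wednesday.
October 1 by year: 1954:Fri✓ 1955:Sat 1956:Mon 1957:Tue 1958:Wed✓ 1959:Thu✓ 1960:Sat 1961:Sun 1962:Mon 1963:Tue 1964:Thu✓ 1965:Fri✓ 1966:Sat 1967:Sun 1968:Tue 1969:Wed✓ 1970:Thu✓ 1971:Fri✓ 1972:Sun 1973:Mon 1974:Tue 1975:Wed✓ 1976:Fri✓ 1977:Sat 1978:Sun 1979:Mon 1980:Wed✓ 1981:Thu✓ 1982:Fri✓ 1983:Sat
Years with five Fridays: 1954, 1958, 1959, 1964, 1965, 1969, 1970, 1971, 1975, 1976, 1980, 1981, 1982 → 13.

13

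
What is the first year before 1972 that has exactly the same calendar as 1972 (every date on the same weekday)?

1944

Two years share a calendar iff Jan 1 falls on the same weekday and both are leap or both are common. 1972: Jan 1 is Saturday, leap year.
1971: Jan 1 Friday, common
1970: Jan 1 Thursday, common
1969: Jan 1 Wednesday, common
1968: Jan 1 Monday, leap
1967: Jan 1 Sunday, common
1966: Jan 1 Saturday, common
1965: Jan 1 Friday, common
1964: Jan 1 Wednesday, leap
1963: Jan 1 Tuesday, common
1962: Jan 1 Monday, common
1961: Jan 1 Sunday, common
1960: Jan 1 Friday, leap
1959: Jan 1 Thursday, common
1958: Jan 1 Wednesday, common
1957: Jan 1 Tuesday, common
1956: Jan 1 Sunday, leap
1955: Jan 1 Saturday, common
1954: Jan 1 Friday, common
1953: Jan 1 Thursday, common
1952: Jan 1 Tuesday, leap
1951: Jan 1 Monday, common
1950: Jan 1 Sunday, common
1949: Jan 1 Saturday, common
1948: Jan 1 Thursday, leap
1947: Jan 1 Wednesday, common
1946: Jan 1 Tuesday, common
1945: Jan 1 Monday, common
1944: Jan 1 Saturday, leap
1944 matches on both conditions.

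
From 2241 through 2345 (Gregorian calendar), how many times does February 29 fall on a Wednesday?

3

Leap years in 2241–2345: 25 of them.
Feb 29 weekday advances by 5 (mod 7) from one leap year to the next four years later (or differs when a century non-leap intervenes).
Leap-day weekdays: 2244:Thu 2248:Tue 2252:Sun 2256:Fri 2260:Wed✓ 2264:Mon 2268:Sat 2272:Thu 2276:Tue 2280:Sun 2284:Fri 2288:Wed✓ 2292:Mon 2296:Sat 2304:Mon 2308:Sat 2312:Thu 2316:Tue 2320:Sun 2324:Fri 2328:Wed✓ 2332:Mon 2336:Sat 2340:Thu 2344:Tue
Wednesday: 2260, 2288, 2328 → 3.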